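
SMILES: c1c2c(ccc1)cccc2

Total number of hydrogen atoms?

8

Hydrogens are implicit in SMILES; fill each atom to its normal valence:
  8 × C (aromatic): 1 H each → 8
  2 × C (aromatic): no H
  Total hydrogens = 8.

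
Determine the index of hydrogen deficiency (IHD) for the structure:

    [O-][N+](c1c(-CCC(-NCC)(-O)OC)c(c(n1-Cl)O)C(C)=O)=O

5

Molecular formula from the SMILES: C12H18ClN3O6.
DoU = (2C + 2 + N − H − X)/2 = (2·12 + 2 + 3 − 18 − 1)/2 = 10/2 = 5.
(Structurally: 1 ring(s) + 4 π bond(s) = 5.)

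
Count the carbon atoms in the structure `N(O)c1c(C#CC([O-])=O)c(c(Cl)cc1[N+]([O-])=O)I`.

9

The symbol for carbon appears 9 times in the SMILES. Lowercase c denotes aromatic carbon and counts toward C.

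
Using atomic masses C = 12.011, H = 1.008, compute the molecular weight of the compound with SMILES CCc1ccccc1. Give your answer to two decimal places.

106.17

Molecular formula: C8H10.
M = 8×12.011 + 10×1.008 = 106.17 g/mol.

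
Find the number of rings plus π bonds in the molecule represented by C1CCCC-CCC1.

Molecular formula from the SMILES: C8H16.
DoU = (2C + 2 + N − H − X)/2 = (2·8 + 2 + 0 − 16 − 0)/2 = 2/2 = 1.
(Structurally: 1 ring(s) + 0 π bond(s) = 1.)

1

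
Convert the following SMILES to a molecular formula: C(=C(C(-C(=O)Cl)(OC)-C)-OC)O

Heavy atoms from the SMILES: 7 C, 1 Cl, 4 O.
Implicit hydrogens by atom environment:
  3 × C: 3 H each → 9
  3 × C: no H
  3 × O: no H
  1 × C: 1 H
  1 × Cl: no H
  1 × O: 1 H
  Total hydrogens = 11.
Molecular formula: C7H11ClO4

C7H11ClO4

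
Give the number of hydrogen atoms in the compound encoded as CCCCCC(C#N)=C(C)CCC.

21

Hydrogens are implicit in SMILES; fill each atom to its normal valence:
  6 × C: 2 H each → 12
  3 × C: 3 H each → 9
  3 × C: no H
  1 × N: no H
  Total hydrogens = 21.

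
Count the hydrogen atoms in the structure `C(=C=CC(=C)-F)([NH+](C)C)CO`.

Hydrogens are implicit in SMILES; fill each atom to its normal valence:
  3 × C: no H
  2 × C: 3 H each → 6
  2 × C: 2 H each → 4
  1 × C: 1 H
  1 × F: no H
  1 × N (charge +1): 1 H
  1 × O: 1 H
  Total hydrogens = 13.

13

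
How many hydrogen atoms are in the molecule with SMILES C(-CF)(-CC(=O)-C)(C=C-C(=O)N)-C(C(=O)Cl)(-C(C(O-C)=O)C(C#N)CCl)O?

Hydrogens are implicit in SMILES; fill each atom to its normal valence:
  7 × C: no H
  5 × O: no H
  4 × C: 1 H each → 4
  3 × C: 2 H each → 6
  2 × C: 3 H each → 6
  2 × Cl: no H
  1 × F: no H
  1 × N: 2 H
  1 × N: no H
  1 × O: 1 H
  Total hydrogens = 19.

19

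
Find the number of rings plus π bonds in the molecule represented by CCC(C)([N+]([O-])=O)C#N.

3

Molecular formula from the SMILES: C5H8N2O2.
DoU = (2C + 2 + N − H − X)/2 = (2·5 + 2 + 2 − 8 − 0)/2 = 6/2 = 3.
(Structurally: 0 ring(s) + 3 π bond(s) = 3.)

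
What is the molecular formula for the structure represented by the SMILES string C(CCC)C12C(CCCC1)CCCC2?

C14H26

Heavy atoms from the SMILES: 14 C.
Implicit hydrogens by atom environment:
  11 × C: 2 H each → 22
  1 × C: 3 H
  1 × C: 1 H
  1 × C: no H
  Total hydrogens = 26.
Molecular formula: C14H26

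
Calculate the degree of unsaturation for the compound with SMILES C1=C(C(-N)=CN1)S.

3

Molecular formula from the SMILES: C4H6N2S.
DoU = (2C + 2 + N − H − X)/2 = (2·4 + 2 + 2 − 6 − 0)/2 = 6/2 = 3.
(Structurally: 1 ring(s) + 2 π bond(s) = 3.)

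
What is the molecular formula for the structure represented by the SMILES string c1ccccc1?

C6H6

Heavy atoms from the SMILES: 6 C.
Implicit hydrogens by atom environment:
  6 × C (aromatic): 1 H each → 6
  Total hydrogens = 6.
Molecular formula: C6H6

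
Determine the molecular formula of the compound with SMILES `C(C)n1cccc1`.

C6H9N

Heavy atoms from the SMILES: 6 C, 1 N.
Implicit hydrogens by atom environment:
  4 × C (aromatic): 1 H each → 4
  1 × C: 3 H
  1 × C: 2 H
  1 × N (aromatic): no H
  Total hydrogens = 9.
Molecular formula: C6H9N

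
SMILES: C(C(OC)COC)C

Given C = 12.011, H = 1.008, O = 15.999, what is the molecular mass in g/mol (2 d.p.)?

Molecular formula: C6H14O2.
M = 6×12.011 + 14×1.008 + 2×15.999 = 118.18 g/mol.

118.18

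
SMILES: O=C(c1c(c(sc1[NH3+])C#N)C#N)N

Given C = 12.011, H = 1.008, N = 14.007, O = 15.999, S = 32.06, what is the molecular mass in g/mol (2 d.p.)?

193.20

Molecular formula: C7H5N4OS+.
M = 7×12.011 + 5×1.008 + 4×14.007 + 1×15.999 + 1×32.06 = 193.20 g/mol.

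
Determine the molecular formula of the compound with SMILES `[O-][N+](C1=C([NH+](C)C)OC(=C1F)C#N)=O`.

C7H7FN3O3+

Heavy atoms from the SMILES: 7 C, 1 F, 3 N, 3 O.
Implicit hydrogens by atom environment:
  4 × C (aromatic): no H
  2 × C: 3 H each → 6
  1 × C: no H
  1 × F: no H
  1 × N (charge +1): 1 H
  1 × N: no H
  1 × N (charge +1): no H
  1 × O (aromatic): no H
  1 × O: no H
  1 × O (charge -1): no H
  Total hydrogens = 7.
Net charge +1.
Molecular formula: C7H7FN3O3+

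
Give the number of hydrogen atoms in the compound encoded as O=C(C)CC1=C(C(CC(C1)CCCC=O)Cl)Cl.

18

Hydrogens are implicit in SMILES; fill each atom to its normal valence:
  6 × C: 2 H each → 12
  3 × C: 1 H each → 3
  3 × C: no H
  2 × Cl: no H
  2 × O: no H
  1 × C: 3 H
  Total hydrogens = 18.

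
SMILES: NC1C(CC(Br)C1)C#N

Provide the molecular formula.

C6H9BrN2

Heavy atoms from the SMILES: 1 Br, 6 C, 2 N.
Implicit hydrogens by atom environment:
  3 × C: 1 H each → 3
  2 × C: 2 H each → 4
  1 × Br: no H
  1 × C: no H
  1 × N: 2 H
  1 × N: no H
  Total hydrogens = 9.
Molecular formula: C6H9BrN2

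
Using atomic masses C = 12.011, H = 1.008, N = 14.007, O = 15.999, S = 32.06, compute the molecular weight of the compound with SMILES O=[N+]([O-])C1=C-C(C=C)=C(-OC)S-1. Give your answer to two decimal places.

185.20

Molecular formula: C7H7NO3S.
M = 7×12.011 + 7×1.008 + 1×14.007 + 3×15.999 + 1×32.06 = 185.20 g/mol.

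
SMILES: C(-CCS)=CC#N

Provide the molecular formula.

Heavy atoms from the SMILES: 5 C, 1 N, 1 S.
Implicit hydrogens by atom environment:
  2 × C: 2 H each → 4
  2 × C: 1 H each → 2
  1 × C: no H
  1 × N: no H
  1 × S: 1 H
  Total hydrogens = 7.
Molecular formula: C5H7NS

C5H7NS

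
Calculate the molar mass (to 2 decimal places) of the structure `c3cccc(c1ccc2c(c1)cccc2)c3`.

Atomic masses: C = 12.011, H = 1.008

Molecular formula: C16H12.
M = 16×12.011 + 12×1.008 = 204.27 g/mol.

204.27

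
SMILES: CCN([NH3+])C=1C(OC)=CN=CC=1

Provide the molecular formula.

C8H14N3O+

Heavy atoms from the SMILES: 8 C, 3 N, 1 O.
Implicit hydrogens by atom environment:
  3 × C (aromatic): 1 H each → 3
  2 × C: 3 H each → 6
  2 × C (aromatic): no H
  1 × C: 2 H
  1 × N (charge +1): 3 H
  1 × N (aromatic): no H
  1 × N: no H
  1 × O: no H
  Total hydrogens = 14.
Net charge +1.
Molecular formula: C8H14N3O+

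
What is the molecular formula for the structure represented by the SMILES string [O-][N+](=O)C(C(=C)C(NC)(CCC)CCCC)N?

Heavy atoms from the SMILES: 12 C, 3 N, 2 O.
Implicit hydrogens by atom environment:
  6 × C: 2 H each → 12
  3 × C: 3 H each → 9
  2 × C: no H
  1 × C: 1 H
  1 × N: 2 H
  1 × N: 1 H
  1 × N (charge +1): no H
  1 × O: no H
  1 × O (charge -1): no H
  Total hydrogens = 25.
Molecular formula: C12H25N3O2

C12H25N3O2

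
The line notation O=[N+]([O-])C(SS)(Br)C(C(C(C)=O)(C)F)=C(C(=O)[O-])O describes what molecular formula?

C8H8BrFNO6S2-

Heavy atoms from the SMILES: 1 Br, 8 C, 1 F, 1 N, 6 O, 2 S.
Implicit hydrogens by atom environment:
  6 × C: no H
  3 × O: no H
  2 × C: 3 H each → 6
  2 × O (charge -1): no H
  1 × Br: no H
  1 × F: no H
  1 × N (charge +1): no H
  1 × O: 1 H
  1 × S: 1 H
  1 × S: no H
  Total hydrogens = 8.
Net charge -1.
Molecular formula: C8H8BrFNO6S2-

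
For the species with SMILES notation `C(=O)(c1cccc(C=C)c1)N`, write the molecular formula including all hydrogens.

C9H9NO

Heavy atoms from the SMILES: 9 C, 1 N, 1 O.
Implicit hydrogens by atom environment:
  4 × C (aromatic): 1 H each → 4
  2 × C (aromatic): no H
  1 × C: 2 H
  1 × C: 1 H
  1 × C: no H
  1 × N: 2 H
  1 × O: no H
  Total hydrogens = 9.
Molecular formula: C9H9NO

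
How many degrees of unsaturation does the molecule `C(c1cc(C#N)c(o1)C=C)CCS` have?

6

Molecular formula from the SMILES: C10H11NOS.
DoU = (2C + 2 + N − H − X)/2 = (2·10 + 2 + 1 − 11 − 0)/2 = 12/2 = 6.
(Structurally: 1 ring(s) + 5 π bond(s) = 6.)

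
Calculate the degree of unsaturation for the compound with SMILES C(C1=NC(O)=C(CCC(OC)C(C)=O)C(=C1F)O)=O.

Molecular formula from the SMILES: C12H14FNO5.
DoU = (2C + 2 + N − H − X)/2 = (2·12 + 2 + 1 − 14 − 1)/2 = 12/2 = 6.
(Structurally: 1 ring(s) + 5 π bond(s) = 6.)

6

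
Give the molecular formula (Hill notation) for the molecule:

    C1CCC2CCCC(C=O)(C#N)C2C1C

C13H19NO

Heavy atoms from the SMILES: 13 C, 1 N, 1 O.
Implicit hydrogens by atom environment:
  6 × C: 2 H each → 12
  4 × C: 1 H each → 4
  2 × C: no H
  1 × C: 3 H
  1 × N: no H
  1 × O: no H
  Total hydrogens = 19.
Molecular formula: C13H19NO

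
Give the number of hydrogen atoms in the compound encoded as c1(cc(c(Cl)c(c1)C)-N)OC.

Hydrogens are implicit in SMILES; fill each atom to its normal valence:
  4 × C (aromatic): no H
  2 × C: 3 H each → 6
  2 × C (aromatic): 1 H each → 2
  1 × Cl: no H
  1 × N: 2 H
  1 × O: no H
  Total hydrogens = 10.

10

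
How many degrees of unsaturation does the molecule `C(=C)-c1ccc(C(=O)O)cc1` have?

6

Molecular formula from the SMILES: C9H8O2.
DoU = (2C + 2 + N − H − X)/2 = (2·9 + 2 + 0 − 8 − 0)/2 = 12/2 = 6.
(Structurally: 1 ring(s) + 5 π bond(s) = 6.)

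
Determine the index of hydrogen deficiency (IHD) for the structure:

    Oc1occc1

3

Molecular formula from the SMILES: C4H4O2.
DoU = (2C + 2 + N − H − X)/2 = (2·4 + 2 + 0 − 4 − 0)/2 = 6/2 = 3.
(Structurally: 1 ring(s) + 2 π bond(s) = 3.)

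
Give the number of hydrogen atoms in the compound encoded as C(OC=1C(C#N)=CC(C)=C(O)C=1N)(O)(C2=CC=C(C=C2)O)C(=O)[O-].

13

Hydrogens are implicit in SMILES; fill each atom to its normal valence:
  7 × C (aromatic): no H
  5 × C (aromatic): 1 H each → 5
  3 × C: no H
  3 × O: 1 H each → 3
  2 × O: no H
  1 × C: 3 H
  1 × N: 2 H
  1 × N: no H
  1 × O (charge -1): no H
  Total hydrogens = 13.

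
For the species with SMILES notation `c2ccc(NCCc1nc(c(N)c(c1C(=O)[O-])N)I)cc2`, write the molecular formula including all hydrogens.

Heavy atoms from the SMILES: 14 C, 1 I, 4 N, 2 O.
Implicit hydrogens by atom environment:
  6 × C (aromatic): no H
  5 × C (aromatic): 1 H each → 5
  2 × C: 2 H each → 4
  2 × N: 2 H each → 4
  1 × C: no H
  1 × I: no H
  1 × N: 1 H
  1 × N (aromatic): no H
  1 × O: no H
  1 × O (charge -1): no H
  Total hydrogens = 14.
Net charge -1.
Molecular formula: C14H14IN4O2-

C14H14IN4O2-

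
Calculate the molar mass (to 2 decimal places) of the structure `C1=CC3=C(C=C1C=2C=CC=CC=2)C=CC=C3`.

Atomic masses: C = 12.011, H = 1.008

Molecular formula: C16H12.
M = 16×12.011 + 12×1.008 = 204.27 g/mol.

204.27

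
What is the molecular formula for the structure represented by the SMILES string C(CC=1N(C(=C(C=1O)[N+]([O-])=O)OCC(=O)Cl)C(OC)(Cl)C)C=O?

C12H14Cl2N2O7

Heavy atoms from the SMILES: 12 C, 2 Cl, 2 N, 7 O.
Implicit hydrogens by atom environment:
  5 × O: no H
  4 × C (aromatic): no H
  3 × C: 2 H each → 6
  2 × C: 3 H each → 6
  2 × C: no H
  2 × Cl: no H
  1 × C: 1 H
  1 × N (aromatic): no H
  1 × N (charge +1): no H
  1 × O: 1 H
  1 × O (charge -1): no H
  Total hydrogens = 14.
Molecular formula: C12H14Cl2N2O7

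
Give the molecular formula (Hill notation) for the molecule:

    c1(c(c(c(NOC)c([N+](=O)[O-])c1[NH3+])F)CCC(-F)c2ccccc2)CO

Heavy atoms from the SMILES: 17 C, 2 F, 3 N, 4 O.
Implicit hydrogens by atom environment:
  7 × C (aromatic): no H
  5 × C (aromatic): 1 H each → 5
  3 × C: 2 H each → 6
  2 × F: no H
  2 × O: no H
  1 × C: 3 H
  1 × C: 1 H
  1 × N (charge +1): 3 H
  1 × N: 1 H
  1 × N (charge +1): no H
  1 × O: 1 H
  1 × O (charge -1): no H
  Total hydrogens = 20.
Net charge +1.
Molecular formula: C17H20F2N3O4+

C17H20F2N3O4+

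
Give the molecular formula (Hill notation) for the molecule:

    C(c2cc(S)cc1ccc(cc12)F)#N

C11H6FNS

Heavy atoms from the SMILES: 11 C, 1 F, 1 N, 1 S.
Implicit hydrogens by atom environment:
  5 × C (aromatic): 1 H each → 5
  5 × C (aromatic): no H
  1 × C: no H
  1 × F: no H
  1 × N: no H
  1 × S: 1 H
  Total hydrogens = 6.
Molecular formula: C11H6FNS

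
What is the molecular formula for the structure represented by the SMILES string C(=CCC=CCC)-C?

C8H14

Heavy atoms from the SMILES: 8 C.
Implicit hydrogens by atom environment:
  4 × C: 1 H each → 4
  2 × C: 3 H each → 6
  2 × C: 2 H each → 4
  Total hydrogens = 14.
Molecular formula: C8H14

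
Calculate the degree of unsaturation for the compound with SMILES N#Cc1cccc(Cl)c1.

Molecular formula from the SMILES: C7H4ClN.
DoU = (2C + 2 + N − H − X)/2 = (2·7 + 2 + 1 − 4 − 1)/2 = 12/2 = 6.
(Structurally: 1 ring(s) + 5 π bond(s) = 6.)

6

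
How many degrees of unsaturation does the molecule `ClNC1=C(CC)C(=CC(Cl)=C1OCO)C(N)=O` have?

5

Molecular formula from the SMILES: C10H12Cl2N2O3.
DoU = (2C + 2 + N − H − X)/2 = (2·10 + 2 + 2 − 12 − 2)/2 = 10/2 = 5.
(Structurally: 1 ring(s) + 4 π bond(s) = 5.)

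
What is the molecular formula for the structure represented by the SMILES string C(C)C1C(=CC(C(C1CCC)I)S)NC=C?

C13H22INS

Heavy atoms from the SMILES: 13 C, 1 I, 1 N, 1 S.
Implicit hydrogens by atom environment:
  6 × C: 1 H each → 6
  4 × C: 2 H each → 8
  2 × C: 3 H each → 6
  1 × C: no H
  1 × I: no H
  1 × N: 1 H
  1 × S: 1 H
  Total hydrogens = 22.
Molecular formula: C13H22INS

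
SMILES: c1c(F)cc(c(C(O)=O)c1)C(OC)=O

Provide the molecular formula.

C9H7FO4

Heavy atoms from the SMILES: 9 C, 1 F, 4 O.
Implicit hydrogens by atom environment:
  3 × C (aromatic): 1 H each → 3
  3 × C (aromatic): no H
  3 × O: no H
  2 × C: no H
  1 × C: 3 H
  1 × F: no H
  1 × O: 1 H
  Total hydrogens = 7.
Molecular formula: C9H7FO4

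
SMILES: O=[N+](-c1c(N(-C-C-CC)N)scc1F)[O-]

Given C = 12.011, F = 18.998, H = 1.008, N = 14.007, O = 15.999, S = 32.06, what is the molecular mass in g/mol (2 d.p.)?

233.26

Molecular formula: C8H12FN3O2S.
M = 8×12.011 + 1×18.998 + 12×1.008 + 3×14.007 + 2×15.999 + 1×32.06 = 233.26 g/mol.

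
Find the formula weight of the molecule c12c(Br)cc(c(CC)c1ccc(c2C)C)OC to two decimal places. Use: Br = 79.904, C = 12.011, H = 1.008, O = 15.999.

293.20

Molecular formula: C15H17BrO.
M = 1×79.904 + 15×12.011 + 17×1.008 + 1×15.999 = 293.20 g/mol.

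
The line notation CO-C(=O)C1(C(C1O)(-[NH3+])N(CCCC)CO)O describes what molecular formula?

C10H21N2O5+

Heavy atoms from the SMILES: 10 C, 2 N, 5 O.
Implicit hydrogens by atom environment:
  4 × C: 2 H each → 8
  3 × C: no H
  3 × O: 1 H each → 3
  2 × C: 3 H each → 6
  2 × O: no H
  1 × C: 1 H
  1 × N (charge +1): 3 H
  1 × N: no H
  Total hydrogens = 21.
Net charge +1.
Molecular formula: C10H21N2O5+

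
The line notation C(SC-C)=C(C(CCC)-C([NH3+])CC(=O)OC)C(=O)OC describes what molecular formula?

C14H26NO4S+

Heavy atoms from the SMILES: 14 C, 1 N, 4 O, 1 S.
Implicit hydrogens by atom environment:
  4 × C: 3 H each → 12
  4 × C: 2 H each → 8
  4 × O: no H
  3 × C: 1 H each → 3
  3 × C: no H
  1 × N (charge +1): 3 H
  1 × S: no H
  Total hydrogens = 26.
Net charge +1.
Molecular formula: C14H26NO4S+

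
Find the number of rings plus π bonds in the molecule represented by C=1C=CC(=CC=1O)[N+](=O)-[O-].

5

Molecular formula from the SMILES: C6H5NO3.
DoU = (2C + 2 + N − H − X)/2 = (2·6 + 2 + 1 − 5 − 0)/2 = 10/2 = 5.
(Structurally: 1 ring(s) + 4 π bond(s) = 5.)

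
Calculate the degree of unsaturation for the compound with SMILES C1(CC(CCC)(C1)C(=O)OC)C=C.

Molecular formula from the SMILES: C11H18O2.
DoU = (2C + 2 + N − H − X)/2 = (2·11 + 2 + 0 − 18 − 0)/2 = 6/2 = 3.
(Structurally: 1 ring(s) + 2 π bond(s) = 3.)

3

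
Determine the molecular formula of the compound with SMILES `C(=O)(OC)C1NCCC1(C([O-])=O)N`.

Heavy atoms from the SMILES: 7 C, 2 N, 4 O.
Implicit hydrogens by atom environment:
  3 × C: no H
  3 × O: no H
  2 × C: 2 H each → 4
  1 × C: 3 H
  1 × C: 1 H
  1 × N: 2 H
  1 × N: 1 H
  1 × O (charge -1): no H
  Total hydrogens = 11.
Net charge -1.
Molecular formula: C7H11N2O4-

C7H11N2O4-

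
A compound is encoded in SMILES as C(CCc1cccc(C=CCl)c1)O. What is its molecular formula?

C11H13ClO

Heavy atoms from the SMILES: 11 C, 1 Cl, 1 O.
Implicit hydrogens by atom environment:
  4 × C (aromatic): 1 H each → 4
  3 × C: 2 H each → 6
  2 × C: 1 H each → 2
  2 × C (aromatic): no H
  1 × Cl: no H
  1 × O: 1 H
  Total hydrogens = 13.
Molecular formula: C11H13ClO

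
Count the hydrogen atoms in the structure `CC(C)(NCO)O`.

11

Hydrogens are implicit in SMILES; fill each atom to its normal valence:
  2 × C: 3 H each → 6
  2 × O: 1 H each → 2
  1 × C: 2 H
  1 × C: no H
  1 × N: 1 H
  Total hydrogens = 11.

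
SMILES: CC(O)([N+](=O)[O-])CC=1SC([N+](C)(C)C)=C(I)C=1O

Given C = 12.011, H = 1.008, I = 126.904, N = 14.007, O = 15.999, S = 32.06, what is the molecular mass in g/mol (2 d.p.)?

387.21

Molecular formula: C10H16IN2O4S+.
M = 10×12.011 + 16×1.008 + 1×126.904 + 2×14.007 + 4×15.999 + 1×32.06 = 387.21 g/mol.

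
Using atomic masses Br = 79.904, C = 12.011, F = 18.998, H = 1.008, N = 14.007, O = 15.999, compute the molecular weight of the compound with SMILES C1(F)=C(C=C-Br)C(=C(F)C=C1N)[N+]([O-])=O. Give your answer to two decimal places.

Molecular formula: C8H5BrF2N2O2.
M = 1×79.904 + 8×12.011 + 2×18.998 + 5×1.008 + 2×14.007 + 2×15.999 = 279.04 g/mol.

279.04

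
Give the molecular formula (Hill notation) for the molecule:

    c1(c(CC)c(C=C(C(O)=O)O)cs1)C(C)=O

C11H12O4S

Heavy atoms from the SMILES: 11 C, 4 O, 1 S.
Implicit hydrogens by atom environment:
  3 × C (aromatic): no H
  3 × C: no H
  2 × C: 3 H each → 6
  2 × O: 1 H each → 2
  2 × O: no H
  1 × C: 2 H
  1 × C (aromatic): 1 H
  1 × C: 1 H
  1 × S (aromatic): no H
  Total hydrogens = 12.
Molecular formula: C11H12O4S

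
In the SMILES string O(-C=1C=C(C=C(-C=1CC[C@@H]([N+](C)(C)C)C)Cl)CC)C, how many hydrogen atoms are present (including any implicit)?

27

Hydrogens are implicit in SMILES; fill each atom to its normal valence:
  6 × C: 3 H each → 18
  4 × C (aromatic): no H
  3 × C: 2 H each → 6
  2 × C (aromatic): 1 H each → 2
  1 × C: 1 H
  1 × Cl: no H
  1 × N (charge +1): no H
  1 × O: no H
  Total hydrogens = 27.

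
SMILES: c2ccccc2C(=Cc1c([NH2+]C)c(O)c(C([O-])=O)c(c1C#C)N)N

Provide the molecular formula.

Heavy atoms from the SMILES: 18 C, 3 N, 3 O.
Implicit hydrogens by atom environment:
  7 × C (aromatic): no H
  5 × C (aromatic): 1 H each → 5
  3 × C: no H
  2 × C: 1 H each → 2
  2 × N: 2 H each → 4
  1 × C: 3 H
  1 × N (charge +1): 2 H
  1 × O: 1 H
  1 × O: no H
  1 × O (charge -1): no H
  Total hydrogens = 17.
Molecular formula: C18H17N3O3

C18H17N3O3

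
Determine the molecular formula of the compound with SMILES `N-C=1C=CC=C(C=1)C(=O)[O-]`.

Heavy atoms from the SMILES: 7 C, 1 N, 2 O.
Implicit hydrogens by atom environment:
  4 × C (aromatic): 1 H each → 4
  2 × C (aromatic): no H
  1 × C: no H
  1 × N: 2 H
  1 × O: no H
  1 × O (charge -1): no H
  Total hydrogens = 6.
Net charge -1.
Molecular formula: C7H6NO2-

C7H6NO2-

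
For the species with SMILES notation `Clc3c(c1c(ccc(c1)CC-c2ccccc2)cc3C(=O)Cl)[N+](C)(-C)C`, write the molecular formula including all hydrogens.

C22H22Cl2NO+

Heavy atoms from the SMILES: 22 C, 2 Cl, 1 N, 1 O.
Implicit hydrogens by atom environment:
  9 × C (aromatic): 1 H each → 9
  7 × C (aromatic): no H
  3 × C: 3 H each → 9
  2 × C: 2 H each → 4
  2 × Cl: no H
  1 × C: no H
  1 × N (charge +1): no H
  1 × O: no H
  Total hydrogens = 22.
Net charge +1.
Molecular formula: C22H22Cl2NO+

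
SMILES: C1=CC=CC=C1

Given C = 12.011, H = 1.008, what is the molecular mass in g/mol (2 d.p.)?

Molecular formula: C6H6.
M = 6×12.011 + 6×1.008 = 78.11 g/mol.

78.11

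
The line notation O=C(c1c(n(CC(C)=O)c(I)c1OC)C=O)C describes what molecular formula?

Heavy atoms from the SMILES: 11 C, 1 I, 1 N, 4 O.
Implicit hydrogens by atom environment:
  4 × C (aromatic): no H
  4 × O: no H
  3 × C: 3 H each → 9
  2 × C: no H
  1 × C: 2 H
  1 × C: 1 H
  1 × I: no H
  1 × N (aromatic): no H
  Total hydrogens = 12.
Molecular formula: C11H12INO4

C11H12INO4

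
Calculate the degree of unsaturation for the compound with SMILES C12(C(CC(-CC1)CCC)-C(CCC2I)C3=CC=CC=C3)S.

6

Molecular formula from the SMILES: C19H27IS.
DoU = (2C + 2 + N − H − X)/2 = (2·19 + 2 + 0 − 27 − 1)/2 = 12/2 = 6.
(Structurally: 3 ring(s) + 3 π bond(s) = 6.)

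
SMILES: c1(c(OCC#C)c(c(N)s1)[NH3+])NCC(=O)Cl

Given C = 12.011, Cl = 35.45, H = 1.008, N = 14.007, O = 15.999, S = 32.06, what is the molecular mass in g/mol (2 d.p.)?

260.72

Molecular formula: C9H11ClN3O2S+.
M = 9×12.011 + 1×35.45 + 11×1.008 + 3×14.007 + 2×15.999 + 1×32.06 = 260.72 g/mol.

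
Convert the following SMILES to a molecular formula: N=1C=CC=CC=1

C5H5N

Heavy atoms from the SMILES: 5 C, 1 N.
Implicit hydrogens by atom environment:
  5 × C (aromatic): 1 H each → 5
  1 × N (aromatic): no H
  Total hydrogens = 5.
Molecular formula: C5H5N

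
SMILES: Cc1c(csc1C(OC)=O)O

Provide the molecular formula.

C7H8O3S

Heavy atoms from the SMILES: 7 C, 3 O, 1 S.
Implicit hydrogens by atom environment:
  3 × C (aromatic): no H
  2 × C: 3 H each → 6
  2 × O: no H
  1 × C (aromatic): 1 H
  1 × C: no H
  1 × O: 1 H
  1 × S (aromatic): no H
  Total hydrogens = 8.
Molecular formula: C7H8O3S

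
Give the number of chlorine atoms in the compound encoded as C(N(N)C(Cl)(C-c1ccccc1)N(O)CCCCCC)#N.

1

The symbol for chlorine appears 1 time in the SMILES.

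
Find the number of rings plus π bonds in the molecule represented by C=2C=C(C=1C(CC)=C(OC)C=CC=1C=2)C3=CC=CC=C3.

11

Molecular formula from the SMILES: C19H18O.
DoU = (2C + 2 + N − H − X)/2 = (2·19 + 2 + 0 − 18 − 0)/2 = 22/2 = 11.
(Structurally: 3 ring(s) + 8 π bond(s) = 11.)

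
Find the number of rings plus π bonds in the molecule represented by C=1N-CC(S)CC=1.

2

Molecular formula from the SMILES: C5H9NS.
DoU = (2C + 2 + N − H − X)/2 = (2·5 + 2 + 1 − 9 − 0)/2 = 4/2 = 2.
(Structurally: 1 ring(s) + 1 π bond(s) = 2.)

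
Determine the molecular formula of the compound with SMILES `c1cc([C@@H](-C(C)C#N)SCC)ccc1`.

Heavy atoms from the SMILES: 12 C, 1 N, 1 S.
Implicit hydrogens by atom environment:
  5 × C (aromatic): 1 H each → 5
  2 × C: 3 H each → 6
  2 × C: 1 H each → 2
  1 × C: 2 H
  1 × C: no H
  1 × C (aromatic): no H
  1 × N: no H
  1 × S: no H
  Total hydrogens = 15.
Molecular formula: C12H15NS

C12H15NS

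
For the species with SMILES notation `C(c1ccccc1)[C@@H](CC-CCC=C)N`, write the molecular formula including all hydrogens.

C14H21N

Heavy atoms from the SMILES: 14 C, 1 N.
Implicit hydrogens by atom environment:
  6 × C: 2 H each → 12
  5 × C (aromatic): 1 H each → 5
  2 × C: 1 H each → 2
  1 × C (aromatic): no H
  1 × N: 2 H
  Total hydrogens = 21.
Molecular formula: C14H21N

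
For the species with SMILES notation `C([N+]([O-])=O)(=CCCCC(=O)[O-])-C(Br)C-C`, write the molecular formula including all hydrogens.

C9H13BrNO4-

Heavy atoms from the SMILES: 1 Br, 9 C, 1 N, 4 O.
Implicit hydrogens by atom environment:
  4 × C: 2 H each → 8
  2 × C: 1 H each → 2
  2 × C: no H
  2 × O: no H
  2 × O (charge -1): no H
  1 × Br: no H
  1 × C: 3 H
  1 × N (charge +1): no H
  Total hydrogens = 13.
Net charge -1.
Molecular formula: C9H13BrNO4-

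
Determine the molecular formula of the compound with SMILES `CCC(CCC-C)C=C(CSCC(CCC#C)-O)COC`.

Heavy atoms from the SMILES: 18 C, 2 O, 1 S.
Implicit hydrogens by atom environment:
  9 × C: 2 H each → 18
  4 × C: 1 H each → 4
  3 × C: 3 H each → 9
  2 × C: no H
  1 × O: 1 H
  1 × O: no H
  1 × S: no H
  Total hydrogens = 32.
Molecular formula: C18H32O2S

C18H32O2S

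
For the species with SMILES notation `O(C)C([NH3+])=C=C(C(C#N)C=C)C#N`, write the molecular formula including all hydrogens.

C9H10N3O+

Heavy atoms from the SMILES: 9 C, 3 N, 1 O.
Implicit hydrogens by atom environment:
  5 × C: no H
  2 × C: 1 H each → 2
  2 × N: no H
  1 × C: 3 H
  1 × C: 2 H
  1 × N (charge +1): 3 H
  1 × O: no H
  Total hydrogens = 10.
Net charge +1.
Molecular formula: C9H10N3O+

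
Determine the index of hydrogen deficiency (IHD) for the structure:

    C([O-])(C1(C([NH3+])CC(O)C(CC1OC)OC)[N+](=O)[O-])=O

3

Molecular formula from the SMILES: C10H18N2O7.
DoU = (2C + 2 + N − H − X)/2 = (2·10 + 2 + 2 − 18 − 0)/2 = 6/2 = 3.
(Structurally: 1 ring(s) + 2 π bond(s) = 3.)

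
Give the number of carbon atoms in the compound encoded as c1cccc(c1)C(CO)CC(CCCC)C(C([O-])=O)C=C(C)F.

19

The symbol for carbon appears 19 times in the SMILES. Lowercase c denotes aromatic carbon and counts toward C.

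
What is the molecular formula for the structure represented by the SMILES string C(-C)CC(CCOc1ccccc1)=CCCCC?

Heavy atoms from the SMILES: 17 C, 1 O.
Implicit hydrogens by atom environment:
  7 × C: 2 H each → 14
  5 × C (aromatic): 1 H each → 5
  2 × C: 3 H each → 6
  1 × C: 1 H
  1 × C: no H
  1 × C (aromatic): no H
  1 × O: no H
  Total hydrogens = 26.
Molecular formula: C17H26O

C17H26O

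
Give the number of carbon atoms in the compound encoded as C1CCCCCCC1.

The symbol for carbon appears 8 times in the SMILES.

8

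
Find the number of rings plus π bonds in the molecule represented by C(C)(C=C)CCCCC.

Molecular formula from the SMILES: C9H18.
DoU = (2C + 2 + N − H − X)/2 = (2·9 + 2 + 0 − 18 − 0)/2 = 2/2 = 1.
(Structurally: 0 ring(s) + 1 π bond(s) = 1.)

1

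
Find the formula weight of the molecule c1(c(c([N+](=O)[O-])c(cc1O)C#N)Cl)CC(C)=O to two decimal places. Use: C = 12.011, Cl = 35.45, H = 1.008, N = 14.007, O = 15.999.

254.63

Molecular formula: C10H7ClN2O4.
M = 10×12.011 + 1×35.45 + 7×1.008 + 2×14.007 + 4×15.999 = 254.63 g/mol.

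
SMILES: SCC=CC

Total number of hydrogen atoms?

8

Hydrogens are implicit in SMILES; fill each atom to its normal valence:
  2 × C: 1 H each → 2
  1 × C: 3 H
  1 × C: 2 H
  1 × S: 1 H
  Total hydrogens = 8.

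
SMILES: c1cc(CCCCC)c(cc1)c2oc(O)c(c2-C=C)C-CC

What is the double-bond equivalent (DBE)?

Molecular formula from the SMILES: C20H26O2.
DoU = (2C + 2 + N − H − X)/2 = (2·20 + 2 + 0 − 26 − 0)/2 = 16/2 = 8.
(Structurally: 2 ring(s) + 6 π bond(s) = 8.)

8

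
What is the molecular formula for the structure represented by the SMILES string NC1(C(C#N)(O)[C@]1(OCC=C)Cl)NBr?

C7H9BrClN3O2

Heavy atoms from the SMILES: 1 Br, 7 C, 1 Cl, 3 N, 2 O.
Implicit hydrogens by atom environment:
  4 × C: no H
  2 × C: 2 H each → 4
  1 × Br: no H
  1 × C: 1 H
  1 × Cl: no H
  1 × N: 2 H
  1 × N: 1 H
  1 × N: no H
  1 × O: 1 H
  1 × O: no H
  Total hydrogens = 9.
Molecular formula: C7H9BrClN3O2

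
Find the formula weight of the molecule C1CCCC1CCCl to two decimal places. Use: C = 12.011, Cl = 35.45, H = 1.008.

Molecular formula: C7H13Cl.
M = 7×12.011 + 1×35.45 + 13×1.008 = 132.63 g/mol.

132.63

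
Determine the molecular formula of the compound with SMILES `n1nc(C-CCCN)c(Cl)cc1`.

C8H12ClN3

Heavy atoms from the SMILES: 8 C, 1 Cl, 3 N.
Implicit hydrogens by atom environment:
  4 × C: 2 H each → 8
  2 × C (aromatic): 1 H each → 2
  2 × C (aromatic): no H
  2 × N (aromatic): no H
  1 × Cl: no H
  1 × N: 2 H
  Total hydrogens = 12.
Molecular formula: C8H12ClN3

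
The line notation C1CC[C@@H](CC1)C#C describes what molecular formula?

C8H12

Heavy atoms from the SMILES: 8 C.
Implicit hydrogens by atom environment:
  5 × C: 2 H each → 10
  2 × C: 1 H each → 2
  1 × C: no H
  Total hydrogens = 12.
Molecular formula: C8H12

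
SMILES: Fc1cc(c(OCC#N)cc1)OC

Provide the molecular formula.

Heavy atoms from the SMILES: 9 C, 1 F, 1 N, 2 O.
Implicit hydrogens by atom environment:
  3 × C (aromatic): 1 H each → 3
  3 × C (aromatic): no H
  2 × O: no H
  1 × C: 3 H
  1 × C: 2 H
  1 × C: no H
  1 × F: no H
  1 × N: no H
  Total hydrogens = 8.
Molecular formula: C9H8FNO2

C9H8FNO2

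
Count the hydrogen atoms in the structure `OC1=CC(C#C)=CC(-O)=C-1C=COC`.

Hydrogens are implicit in SMILES; fill each atom to its normal valence:
  4 × C (aromatic): no H
  3 × C: 1 H each → 3
  2 × C (aromatic): 1 H each → 2
  2 × O: 1 H each → 2
  1 × C: 3 H
  1 × C: no H
  1 × O: no H
  Total hydrogens = 10.

10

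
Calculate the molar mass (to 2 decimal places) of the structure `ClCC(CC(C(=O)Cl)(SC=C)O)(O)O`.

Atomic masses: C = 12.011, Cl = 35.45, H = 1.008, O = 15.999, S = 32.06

Molecular formula: C7H10Cl2O4S.
M = 7×12.011 + 2×35.45 + 10×1.008 + 4×15.999 + 1×32.06 = 261.11 g/mol.

261.11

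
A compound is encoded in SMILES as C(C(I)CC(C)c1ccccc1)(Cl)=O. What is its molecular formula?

Heavy atoms from the SMILES: 11 C, 1 Cl, 1 I, 1 O.
Implicit hydrogens by atom environment:
  5 × C (aromatic): 1 H each → 5
  2 × C: 1 H each → 2
  1 × C: 3 H
  1 × C: 2 H
  1 × C (aromatic): no H
  1 × C: no H
  1 × Cl: no H
  1 × I: no H
  1 × O: no H
  Total hydrogens = 12.
Molecular formula: C11H12ClIO

C11H12ClIO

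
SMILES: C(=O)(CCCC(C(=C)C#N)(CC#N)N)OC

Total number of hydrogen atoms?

Hydrogens are implicit in SMILES; fill each atom to its normal valence:
  5 × C: 2 H each → 10
  5 × C: no H
  2 × N: no H
  2 × O: no H
  1 × C: 3 H
  1 × N: 2 H
  Total hydrogens = 15.

15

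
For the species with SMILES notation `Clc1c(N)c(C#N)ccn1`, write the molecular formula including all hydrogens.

Heavy atoms from the SMILES: 6 C, 1 Cl, 3 N.
Implicit hydrogens by atom environment:
  3 × C (aromatic): no H
  2 × C (aromatic): 1 H each → 2
  1 × C: no H
  1 × Cl: no H
  1 × N: 2 H
  1 × N (aromatic): no H
  1 × N: no H
  Total hydrogens = 4.
Molecular formula: C6H4ClN3

C6H4ClN3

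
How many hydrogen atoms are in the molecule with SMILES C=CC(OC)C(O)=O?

8

Hydrogens are implicit in SMILES; fill each atom to its normal valence:
  2 × C: 1 H each → 2
  2 × O: no H
  1 × C: 3 H
  1 × C: 2 H
  1 × C: no H
  1 × O: 1 H
  Total hydrogens = 8.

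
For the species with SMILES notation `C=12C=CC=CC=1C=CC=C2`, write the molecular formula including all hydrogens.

Heavy atoms from the SMILES: 10 C.
Implicit hydrogens by atom environment:
  8 × C (aromatic): 1 H each → 8
  2 × C (aromatic): no H
  Total hydrogens = 8.
Molecular formula: C10H8

C10H8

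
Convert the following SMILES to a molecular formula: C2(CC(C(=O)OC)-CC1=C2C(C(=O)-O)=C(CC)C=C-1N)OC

Heavy atoms from the SMILES: 16 C, 1 N, 5 O.
Implicit hydrogens by atom environment:
  5 × C (aromatic): no H
  4 × O: no H
  3 × C: 3 H each → 9
  3 × C: 2 H each → 6
  2 × C: 1 H each → 2
  2 × C: no H
  1 × C (aromatic): 1 H
  1 × N: 2 H
  1 × O: 1 H
  Total hydrogens = 21.
Molecular formula: C16H21NO5

C16H21NO5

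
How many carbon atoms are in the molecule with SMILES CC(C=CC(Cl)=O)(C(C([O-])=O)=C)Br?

8

The symbol for carbon appears 8 times in the SMILES. (Cl is a single chlorine, not C + l.)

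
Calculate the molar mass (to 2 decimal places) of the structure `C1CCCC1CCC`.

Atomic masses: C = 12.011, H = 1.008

112.22

Molecular formula: C8H16.
M = 8×12.011 + 16×1.008 = 112.22 g/mol.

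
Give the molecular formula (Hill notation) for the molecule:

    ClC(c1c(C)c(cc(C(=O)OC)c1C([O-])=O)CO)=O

C12H10ClO6-

Heavy atoms from the SMILES: 12 C, 1 Cl, 6 O.
Implicit hydrogens by atom environment:
  5 × C (aromatic): no H
  4 × O: no H
  3 × C: no H
  2 × C: 3 H each → 6
  1 × C: 2 H
  1 × C (aromatic): 1 H
  1 × Cl: no H
  1 × O: 1 H
  1 × O (charge -1): no H
  Total hydrogens = 10.
Net charge -1.
Molecular formula: C12H10ClO6-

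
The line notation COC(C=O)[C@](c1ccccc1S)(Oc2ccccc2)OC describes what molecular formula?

C17H18O4S

Heavy atoms from the SMILES: 17 C, 4 O, 1 S.
Implicit hydrogens by atom environment:
  9 × C (aromatic): 1 H each → 9
  4 × O: no H
  3 × C (aromatic): no H
  2 × C: 3 H each → 6
  2 × C: 1 H each → 2
  1 × C: no H
  1 × S: 1 H
  Total hydrogens = 18.
Molecular formula: C17H18O4S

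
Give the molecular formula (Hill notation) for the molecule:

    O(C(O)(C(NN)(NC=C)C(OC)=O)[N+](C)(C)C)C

C10H23N4O4+

Heavy atoms from the SMILES: 10 C, 4 N, 4 O.
Implicit hydrogens by atom environment:
  5 × C: 3 H each → 15
  3 × C: no H
  3 × O: no H
  2 × N: 1 H each → 2
  1 × C: 2 H
  1 × C: 1 H
  1 × N: 2 H
  1 × N (charge +1): no H
  1 × O: 1 H
  Total hydrogens = 23.
Net charge +1.
Molecular formula: C10H23N4O4+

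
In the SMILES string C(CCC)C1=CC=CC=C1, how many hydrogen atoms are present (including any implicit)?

14

Hydrogens are implicit in SMILES; fill each atom to its normal valence:
  5 × C (aromatic): 1 H each → 5
  3 × C: 2 H each → 6
  1 × C: 3 H
  1 × C (aromatic): no H
  Total hydrogens = 14.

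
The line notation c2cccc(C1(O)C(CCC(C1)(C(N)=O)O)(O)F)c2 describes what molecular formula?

C13H16FNO4

Heavy atoms from the SMILES: 13 C, 1 F, 1 N, 4 O.
Implicit hydrogens by atom environment:
  5 × C (aromatic): 1 H each → 5
  4 × C: no H
  3 × C: 2 H each → 6
  3 × O: 1 H each → 3
  1 × C (aromatic): no H
  1 × F: no H
  1 × N: 2 H
  1 × O: no H
  Total hydrogens = 16.
Molecular formula: C13H16FNO4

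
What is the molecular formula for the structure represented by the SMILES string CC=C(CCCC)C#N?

C8H13N

Heavy atoms from the SMILES: 8 C, 1 N.
Implicit hydrogens by atom environment:
  3 × C: 2 H each → 6
  2 × C: 3 H each → 6
  2 × C: no H
  1 × C: 1 H
  1 × N: no H
  Total hydrogens = 13.
Molecular formula: C8H13N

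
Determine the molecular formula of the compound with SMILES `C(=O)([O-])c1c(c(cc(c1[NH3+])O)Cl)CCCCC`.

Heavy atoms from the SMILES: 12 C, 1 Cl, 1 N, 3 O.
Implicit hydrogens by atom environment:
  5 × C (aromatic): no H
  4 × C: 2 H each → 8
  1 × C: 3 H
  1 × C (aromatic): 1 H
  1 × C: no H
  1 × Cl: no H
  1 × N (charge +1): 3 H
  1 × O: 1 H
  1 × O: no H
  1 × O (charge -1): no H
  Total hydrogens = 16.
Molecular formula: C12H16ClNO3

C12H16ClNO3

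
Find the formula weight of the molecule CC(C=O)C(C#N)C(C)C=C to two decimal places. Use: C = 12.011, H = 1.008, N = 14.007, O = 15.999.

Molecular formula: C9H13NO.
M = 9×12.011 + 13×1.008 + 1×14.007 + 1×15.999 = 151.21 g/mol.

151.21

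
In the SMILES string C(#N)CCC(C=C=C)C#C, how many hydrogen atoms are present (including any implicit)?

9

Hydrogens are implicit in SMILES; fill each atom to its normal valence:
  3 × C: 2 H each → 6
  3 × C: 1 H each → 3
  3 × C: no H
  1 × N: no H
  Total hydrogens = 9.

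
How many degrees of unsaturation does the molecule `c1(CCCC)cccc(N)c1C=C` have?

5

Molecular formula from the SMILES: C12H17N.
DoU = (2C + 2 + N − H − X)/2 = (2·12 + 2 + 1 − 17 − 0)/2 = 10/2 = 5.
(Structurally: 1 ring(s) + 4 π bond(s) = 5.)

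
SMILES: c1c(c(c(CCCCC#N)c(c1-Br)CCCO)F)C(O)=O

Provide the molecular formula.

Heavy atoms from the SMILES: 1 Br, 15 C, 1 F, 1 N, 3 O.
Implicit hydrogens by atom environment:
  7 × C: 2 H each → 14
  5 × C (aromatic): no H
  2 × C: no H
  2 × O: 1 H each → 2
  1 × Br: no H
  1 × C (aromatic): 1 H
  1 × F: no H
  1 × N: no H
  1 × O: no H
  Total hydrogens = 17.
Molecular formula: C15H17BrFNO3

C15H17BrFNO3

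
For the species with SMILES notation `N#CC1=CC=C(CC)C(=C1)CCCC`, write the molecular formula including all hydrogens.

Heavy atoms from the SMILES: 13 C, 1 N.
Implicit hydrogens by atom environment:
  4 × C: 2 H each → 8
  3 × C (aromatic): 1 H each → 3
  3 × C (aromatic): no H
  2 × C: 3 H each → 6
  1 × C: no H
  1 × N: no H
  Total hydrogens = 17.
Molecular formula: C13H17N

C13H17N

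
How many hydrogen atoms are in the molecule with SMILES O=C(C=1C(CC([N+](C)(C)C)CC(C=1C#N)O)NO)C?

22

Hydrogens are implicit in SMILES; fill each atom to its normal valence:
  4 × C: 3 H each → 12
  4 × C: no H
  3 × C: 1 H each → 3
  2 × C: 2 H each → 4
  2 × O: 1 H each → 2
  1 × N: 1 H
  1 × N: no H
  1 × N (charge +1): no H
  1 × O: no H
  Total hydrogens = 22.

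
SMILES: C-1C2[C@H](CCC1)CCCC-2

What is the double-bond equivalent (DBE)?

Molecular formula from the SMILES: C10H18.
DoU = (2C + 2 + N − H − X)/2 = (2·10 + 2 + 0 − 18 − 0)/2 = 4/2 = 2.
(Structurally: 2 ring(s) + 0 π bond(s) = 2.)

2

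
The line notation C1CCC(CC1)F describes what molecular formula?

C6H11F

Heavy atoms from the SMILES: 6 C, 1 F.
Implicit hydrogens by atom environment:
  5 × C: 2 H each → 10
  1 × C: 1 H
  1 × F: no H
  Total hydrogens = 11.
Molecular formula: C6H11F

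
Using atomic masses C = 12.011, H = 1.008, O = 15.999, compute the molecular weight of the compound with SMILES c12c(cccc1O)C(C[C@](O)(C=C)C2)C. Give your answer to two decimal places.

204.27

Molecular formula: C13H16O2.
M = 13×12.011 + 16×1.008 + 2×15.999 = 204.27 g/mol.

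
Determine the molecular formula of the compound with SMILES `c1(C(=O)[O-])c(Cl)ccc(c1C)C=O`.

Heavy atoms from the SMILES: 9 C, 1 Cl, 3 O.
Implicit hydrogens by atom environment:
  4 × C (aromatic): no H
  2 × C (aromatic): 1 H each → 2
  2 × O: no H
  1 × C: 3 H
  1 × C: 1 H
  1 × C: no H
  1 × Cl: no H
  1 × O (charge -1): no H
  Total hydrogens = 6.
Net charge -1.
Molecular formula: C9H6ClO3-

C9H6ClO3-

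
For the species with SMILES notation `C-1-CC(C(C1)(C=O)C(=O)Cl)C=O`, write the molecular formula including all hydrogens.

Heavy atoms from the SMILES: 8 C, 1 Cl, 3 O.
Implicit hydrogens by atom environment:
  3 × C: 2 H each → 6
  3 × C: 1 H each → 3
  3 × O: no H
  2 × C: no H
  1 × Cl: no H
  Total hydrogens = 9.
Molecular formula: C8H9ClO3

C8H9ClO3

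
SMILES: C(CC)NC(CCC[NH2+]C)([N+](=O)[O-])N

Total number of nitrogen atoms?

4

The symbol for nitrogen appears 4 times in the SMILES.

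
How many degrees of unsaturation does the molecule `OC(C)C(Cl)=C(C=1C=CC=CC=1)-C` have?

5

Molecular formula from the SMILES: C11H13ClO.
DoU = (2C + 2 + N − H − X)/2 = (2·11 + 2 + 0 − 13 − 1)/2 = 10/2 = 5.
(Structurally: 1 ring(s) + 4 π bond(s) = 5.)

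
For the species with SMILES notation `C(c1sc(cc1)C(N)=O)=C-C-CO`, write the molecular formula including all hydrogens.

C9H11NO2S

Heavy atoms from the SMILES: 9 C, 1 N, 2 O, 1 S.
Implicit hydrogens by atom environment:
  2 × C: 2 H each → 4
  2 × C (aromatic): 1 H each → 2
  2 × C: 1 H each → 2
  2 × C (aromatic): no H
  1 × C: no H
  1 × N: 2 H
  1 × O: 1 H
  1 × O: no H
  1 × S (aromatic): no H
  Total hydrogens = 11.
Molecular formula: C9H11NO2S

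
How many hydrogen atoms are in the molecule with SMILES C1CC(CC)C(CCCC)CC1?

Hydrogens are implicit in SMILES; fill each atom to its normal valence:
  8 × C: 2 H each → 16
  2 × C: 3 H each → 6
  2 × C: 1 H each → 2
  Total hydrogens = 24.

24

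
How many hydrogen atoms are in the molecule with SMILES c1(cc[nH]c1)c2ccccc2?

9

Hydrogens are implicit in SMILES; fill each atom to its normal valence:
  8 × C (aromatic): 1 H each → 8
  2 × C (aromatic): no H
  1 × N (aromatic): 1 H
  Total hydrogens = 9.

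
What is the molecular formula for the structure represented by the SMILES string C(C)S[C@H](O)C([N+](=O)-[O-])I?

Heavy atoms from the SMILES: 4 C, 1 I, 1 N, 3 O, 1 S.
Implicit hydrogens by atom environment:
  2 × C: 1 H each → 2
  1 × C: 3 H
  1 × C: 2 H
  1 × I: no H
  1 × N (charge +1): no H
  1 × O: 1 H
  1 × O: no H
  1 × O (charge -1): no H
  1 × S: no H
  Total hydrogens = 8.
Molecular formula: C4H8INO3S

C4H8INO3S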